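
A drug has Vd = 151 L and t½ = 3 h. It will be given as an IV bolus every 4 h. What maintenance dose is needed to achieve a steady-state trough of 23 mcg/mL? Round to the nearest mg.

5278 mg

τ/t½ = 4/3 ≈ 1.3333, so f = (1/2)^(4/3) ≈ 0.396850.
Cmin,ss = (D/Vd)·f/(1−f), so D = Cmin,ss·Vd·(1−f)/f.
D = 23 × 151 × (1−f)/f ≈ 23 × 151 × 1.51984 ≈ 5278.40 mg.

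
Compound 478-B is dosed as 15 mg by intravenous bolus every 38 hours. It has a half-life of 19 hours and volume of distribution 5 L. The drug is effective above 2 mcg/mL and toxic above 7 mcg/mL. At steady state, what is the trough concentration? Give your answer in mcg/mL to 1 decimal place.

The dosing interval is 2 half-lives, so f = 2^(−2) = 0.25.
At steady state, R = 1/(1 − 0.25) = 4/3.
Single-dose peak C₀ = D/Vd = 15/5 = 3 mcg/mL.
Steady-state peak Cmax,ss = C₀·R = 3 × 4/3 ≈ 4.000 mcg/mL.
Steady-state trough Cmin,ss = Cmax,ss·f ≈ 4.000 × 0.25 ≈ 1.000 mcg/mL.
Trough 1.0 mcg/mL vs MEC 2 mcg/mL: subtherapeutic.

1.0 mcg/mL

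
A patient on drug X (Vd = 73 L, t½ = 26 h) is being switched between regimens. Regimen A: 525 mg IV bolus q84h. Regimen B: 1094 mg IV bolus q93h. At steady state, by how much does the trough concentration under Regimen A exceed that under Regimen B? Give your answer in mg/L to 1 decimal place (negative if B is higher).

Regimen A: f = (1/2)^(84/26) ≈ 0.1065; Cmin,ss = (525/73)·f/(1−f) ≈ 0.857 mg/L.
Regimen B: f = (1/2)^(93/26) ≈ 0.0838; Cmin,ss = (1094/73)·f/(1−f) ≈ 1.371 mg/L.
Difference ≈ 0.857 − 1.371 ≈ -0.514 mg/L.

-0.5 mg/L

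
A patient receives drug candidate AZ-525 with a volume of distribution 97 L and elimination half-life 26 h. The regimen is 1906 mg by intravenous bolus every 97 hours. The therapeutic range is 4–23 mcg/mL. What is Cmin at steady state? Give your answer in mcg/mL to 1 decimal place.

1.6 mcg/mL

Over one 97-h interval, 97/26 ≈ 3.7308 half-lives elapse, leaving f ≈ 0.0753 of each dose.
Single-dose peak C₀ = D/Vd = 1906/97 ≈ 19.649 mcg/mL.
Steady-state trough Cmin,ss = C₀·f/(1−f) ≈ 19.649 × 0.0753/0.9247 ≈ 1.600 mcg/mL.
Trough 1.6 mcg/mL vs MEC 4 mcg/mL: subtherapeutic.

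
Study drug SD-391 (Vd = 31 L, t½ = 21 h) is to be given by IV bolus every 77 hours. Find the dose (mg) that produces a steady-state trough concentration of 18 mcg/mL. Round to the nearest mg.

6528 mg

τ/t½ = 77/21 ≈ 3.6667, so f = (1/2)^(77/21) ≈ 0.078745.
Cmin,ss = (D/Vd)·f/(1−f), so D = Cmin,ss·Vd·(1−f)/f.
D = 18 × 31 × (1−f)/f ≈ 18 × 31 × 11.69922 ≈ 6528.16 mg.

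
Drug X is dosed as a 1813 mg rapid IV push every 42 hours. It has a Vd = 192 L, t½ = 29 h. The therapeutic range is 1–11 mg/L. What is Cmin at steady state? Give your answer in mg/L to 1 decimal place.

Over one 42-h interval, 42/29 ≈ 1.4483 half-lives elapse, leaving f ≈ 0.3665 of each dose.
Single-dose peak C₀ = D/Vd = 1813/192 ≈ 9.443 mg/L.
Steady-state trough Cmin,ss = C₀·f/(1−f) ≈ 9.443 × 0.3665/0.6335 ≈ 5.463 mg/L.
Trough 5.5 mg/L vs MEC 1 mg/L: adequate.

5.5 mg/L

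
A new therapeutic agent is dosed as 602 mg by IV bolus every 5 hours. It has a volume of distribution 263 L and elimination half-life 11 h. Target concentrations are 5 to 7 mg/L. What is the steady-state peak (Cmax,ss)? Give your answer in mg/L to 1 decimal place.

8.5 mg/L

τ/t½ = 5/11 ≈ 0.45455, so fraction remaining f = (1/2)^(5/11) ≈ 0.7297.
Accumulation ratio R = 1/(1 − f) ≈ 1/0.2703 ≈ 3.6996.
Each bolus raises the concentration by D/Vd = 602/263 ≈ 2.289 mg/L.
Steady-state peak Cmax,ss = C₀·R ≈ 2.289 × 3.6996 ≈ 8.468 mg/L.
Peak 8.5 mg/L vs MTC 7 mg/L: exceeds toxic threshold.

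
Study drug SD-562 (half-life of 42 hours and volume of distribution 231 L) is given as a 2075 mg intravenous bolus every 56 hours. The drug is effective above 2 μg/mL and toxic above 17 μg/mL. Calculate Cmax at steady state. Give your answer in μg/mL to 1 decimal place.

τ/t½ = 56/42 ≈ 1.3333, so fraction remaining f = (1/2)^(56/42) ≈ 0.3969.
Accumulation ratio R = 1/(1 − f) ≈ 1/0.6031 ≈ 1.6581.
Single-dose peak C₀ = D/Vd = 2075/231 ≈ 8.983 μg/mL.
Steady-state peak Cmax,ss = C₀·R ≈ 8.983 × 1.6581 ≈ 14.895 μg/mL.
Peak 14.9 μg/mL vs MTC 17 μg/mL: below toxic threshold.

14.9 μg/mL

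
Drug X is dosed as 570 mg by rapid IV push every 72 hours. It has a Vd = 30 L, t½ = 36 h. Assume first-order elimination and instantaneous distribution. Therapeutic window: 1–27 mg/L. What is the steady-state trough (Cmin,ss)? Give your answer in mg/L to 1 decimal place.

6.3 mg/L

The dosing interval is 2 half-lives, so f = 2^(−2) = 0.25.
At steady state, R = 1/(1 − 0.25) = 4/3.
Single-dose peak C₀ = D/Vd = 570/30 = 19 mg/L.
Steady-state peak Cmax,ss = C₀·R = 19 × 4/3 ≈ 25.333 mg/L.
Steady-state trough Cmin,ss = Cmax,ss·f ≈ 25.333 × 0.25 ≈ 6.333 mg/L.
Trough 6.3 mg/L vs MEC 1 mg/L: adequate.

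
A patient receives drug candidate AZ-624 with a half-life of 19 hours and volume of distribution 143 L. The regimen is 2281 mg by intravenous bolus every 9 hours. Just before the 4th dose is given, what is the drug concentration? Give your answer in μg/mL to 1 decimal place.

f = (1/2)^(τ/t½) = (1/2)^(9/19) ≈ 0.7201.
C₀ = D/Vd = 2281/143 ≈ 15.951 μg/mL.
Before the 4th dose, 3 doses have been given. Superposition: Cmin = C₀·(f + f² + … + f^3).
≈ 15.951 × (0.7201 + 0.5185 + 0.3734) ≈ 15.951 × 1.6120 ≈ 25.713 μg/mL.

25.7 μg/mL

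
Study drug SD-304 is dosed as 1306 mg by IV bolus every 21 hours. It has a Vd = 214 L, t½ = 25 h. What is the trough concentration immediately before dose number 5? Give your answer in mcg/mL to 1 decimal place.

f = (1/2)^(τ/t½) = (1/2)^(21/25) ≈ 0.5586.
C₀ = D/Vd = 1306/214 ≈ 6.103 mcg/mL.
Before the 5th dose, 4 doses have been given. Superposition: Cmin = C₀·(f + f² + … + f^4).
≈ 6.103 × (0.5586 + 0.3120 + 0.1743 + 0.0974) ≈ 6.103 × 1.1423 ≈ 6.971 mcg/mL.

7.0 mcg/mL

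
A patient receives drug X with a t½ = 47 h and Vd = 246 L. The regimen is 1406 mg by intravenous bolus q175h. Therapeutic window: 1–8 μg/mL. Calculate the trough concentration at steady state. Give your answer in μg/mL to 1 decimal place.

0.5 μg/mL

k = ln2/t½ = ln2/47 ≈ 0.014748 h⁻¹; fraction remaining f = e^(−kτ) = e^(−0.014748×175) ≈ 0.0757.
Each bolus raises the concentration by D/Vd = 1406/246 ≈ 5.715 μg/mL.
Steady-state trough Cmin,ss = C₀·f/(1−f) ≈ 5.715 × 0.0757/0.9243 ≈ 0.468 μg/mL.
Trough 0.5 μg/mL vs MEC 1 μg/mL: subtherapeutic.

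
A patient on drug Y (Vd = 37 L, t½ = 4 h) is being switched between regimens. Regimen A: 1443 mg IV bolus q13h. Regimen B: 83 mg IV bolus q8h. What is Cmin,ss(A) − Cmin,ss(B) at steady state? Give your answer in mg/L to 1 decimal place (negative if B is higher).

3.8 mg/L

Regimen A: f = (1/2)^(13/4) ≈ 0.1051; Cmin,ss = (1443/37)·f/(1−f) ≈ 4.580 mg/L.
Regimen B: f = (1/2)^(8/4) ≈ 0.2500; Cmin,ss = (83/37)·f/(1−f) ≈ 0.748 mg/L.
Difference ≈ 4.580 − 0.748 ≈ 3.832 mg/L.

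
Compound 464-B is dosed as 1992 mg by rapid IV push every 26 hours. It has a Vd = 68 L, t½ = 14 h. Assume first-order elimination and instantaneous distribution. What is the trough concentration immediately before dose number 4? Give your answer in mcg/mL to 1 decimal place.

10.9 mcg/mL

f = (1/2)^(τ/t½) = (1/2)^(26/14) ≈ 0.2760.
C₀ = D/Vd = 1992/68 ≈ 29.294 mcg/mL.
Before the 4th dose, 3 doses have been given. Superposition: Cmin = C₀·(f + f² + … + f^3).
≈ 29.294 × (0.2760 + 0.0762 + 0.0210) ≈ 29.294 × 0.3732 ≈ 10.933 mcg/mL.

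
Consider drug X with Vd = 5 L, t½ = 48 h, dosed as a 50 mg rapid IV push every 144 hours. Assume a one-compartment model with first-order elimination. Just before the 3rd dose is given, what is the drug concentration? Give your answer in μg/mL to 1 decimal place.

1.4 μg/mL

f = (1/2)^(τ/t½) = (1/2)^(144/48) ≈ 0.1250.
C₀ = D/Vd = 50/5 ≈ 10.000 μg/mL.
Before the 3rd dose, 2 doses have been given. Superposition: Cmin = C₀·(f + f²).
≈ 10.000 × (0.1250 + 0.0156) ≈ 10.000 × 0.1406 ≈ 1.406 μg/mL.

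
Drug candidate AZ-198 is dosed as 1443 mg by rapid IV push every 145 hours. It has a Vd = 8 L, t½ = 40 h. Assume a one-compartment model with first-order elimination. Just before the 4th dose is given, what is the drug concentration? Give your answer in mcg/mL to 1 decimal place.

15.9 mcg/mL

f = (1/2)^(τ/t½) = (1/2)^(145/40) ≈ 0.0811.
C₀ = D/Vd = 1443/8 ≈ 180.375 mcg/mL.
Before the 4th dose, 3 doses have been given. Superposition: Cmin = C₀·(f + f² + … + f^3).
≈ 180.375 × (0.0811 + 0.0066 + 0.0005) ≈ 180.375 × 0.0882 ≈ 15.909 mcg/mL.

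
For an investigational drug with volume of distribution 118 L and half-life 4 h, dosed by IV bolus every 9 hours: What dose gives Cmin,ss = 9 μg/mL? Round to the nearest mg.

3990 mg

τ/t½ = 9/4 ≈ 2.25, so f = (1/2)^(9/4) ≈ 0.210224.
Cmin,ss = (D/Vd)·f/(1−f), so D = Cmin,ss·Vd·(1−f)/f.
D = 9 × 118 × (1−f)/f ≈ 9 × 118 × 3.75683 ≈ 3989.75 mg.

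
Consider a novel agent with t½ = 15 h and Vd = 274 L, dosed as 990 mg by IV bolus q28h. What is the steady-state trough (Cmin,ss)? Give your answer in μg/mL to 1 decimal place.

1.4 μg/mL

Over one 28-h interval, 28/15 ≈ 1.8667 half-lives elapse, leaving f ≈ 0.2742 of each dose.
Each bolus raises the concentration by D/Vd = 990/274 ≈ 3.613 μg/mL.
Steady-state trough Cmin,ss = C₀·f/(1−f) ≈ 3.613 × 0.2742/0.7258 ≈ 1.365 μg/mL.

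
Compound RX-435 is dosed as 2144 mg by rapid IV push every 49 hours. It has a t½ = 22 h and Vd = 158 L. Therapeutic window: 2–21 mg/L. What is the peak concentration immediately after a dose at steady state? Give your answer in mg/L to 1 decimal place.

17.3 mg/L

k = ln2/t½ = ln2/22 ≈ 0.031507 h⁻¹; fraction remaining f = e^(−kτ) = e^(−0.031507×49) ≈ 0.2136.
Accumulation ratio R = 1/(1 − f) ≈ 1/0.7864 ≈ 1.2716.
Each bolus raises the concentration by D/Vd = 2144/158 ≈ 13.570 mg/L.
Steady-state peak Cmax,ss = C₀·R ≈ 13.570 × 1.2716 ≈ 17.256 mg/L.
Peak 17.3 mg/L vs MTC 21 mg/L: below toxic threshold.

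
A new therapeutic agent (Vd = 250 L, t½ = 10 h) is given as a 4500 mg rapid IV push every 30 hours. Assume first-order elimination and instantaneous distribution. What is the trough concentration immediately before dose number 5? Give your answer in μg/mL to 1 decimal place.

f = (1/2)^(τ/t½) = (1/2)^(30/10) ≈ 0.1250.
C₀ = D/Vd = 4500/250 ≈ 18.000 μg/mL.
Before the 5th dose, 4 doses have been given. Superposition: Cmin = C₀·(f + f² + … + f^4).
≈ 18.000 × (0.1250 + 0.0156 + 0.0020 + 0.0002) ≈ 18.000 × 0.1428 ≈ 2.570 μg/mL.

2.6 μg/mL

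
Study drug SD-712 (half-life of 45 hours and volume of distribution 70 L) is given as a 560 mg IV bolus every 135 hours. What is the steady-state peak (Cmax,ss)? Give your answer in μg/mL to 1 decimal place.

9.1 μg/mL

The dosing interval is 3 half-lives, so f = 2^(−3) = 0.125.
At steady state, R = 1/(1 − 0.125) = 8/7.
Single-dose peak C₀ = D/Vd = 560/70 = 8 μg/mL.
Steady-state peak Cmax,ss = C₀·R = 8 × 8/7 ≈ 9.143 μg/mL.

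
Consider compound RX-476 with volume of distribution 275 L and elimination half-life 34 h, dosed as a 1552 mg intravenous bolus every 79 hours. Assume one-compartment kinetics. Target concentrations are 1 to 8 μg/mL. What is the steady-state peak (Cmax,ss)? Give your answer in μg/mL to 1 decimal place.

7.1 μg/mL

k = ln2/t½ = ln2/34 ≈ 0.020387 h⁻¹; fraction remaining f = e^(−kτ) = e^(−0.020387×79) ≈ 0.1998.
Accumulation ratio R = 1/(1 − f) ≈ 1/0.8002 ≈ 1.2497.
Each bolus raises the concentration by D/Vd = 1552/275 ≈ 5.644 μg/mL.
Steady-state peak Cmax,ss = C₀·R ≈ 5.644 × 1.2497 ≈ 7.053 μg/mL.
Peak 7.1 μg/mL vs MTC 8 μg/mL: below toxic threshold.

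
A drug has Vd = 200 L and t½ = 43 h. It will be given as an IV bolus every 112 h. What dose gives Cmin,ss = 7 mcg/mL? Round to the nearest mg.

7115 mg

τ/t½ = 112/43 ≈ 2.6047, so f = (1/2)^(112/43) ≈ 0.164408.
Cmin,ss = (D/Vd)·f/(1−f), so D = Cmin,ss·Vd·(1−f)/f.
D = 7 × 200 × (1−f)/f ≈ 7 × 200 × 5.08243 ≈ 7115.40 mg.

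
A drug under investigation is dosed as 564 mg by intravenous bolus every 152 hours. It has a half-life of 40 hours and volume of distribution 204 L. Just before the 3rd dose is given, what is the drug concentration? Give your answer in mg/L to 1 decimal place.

0.2 mg/L

f = (1/2)^(τ/t½) = (1/2)^(152/40) ≈ 0.0718.
C₀ = D/Vd = 564/204 ≈ 2.765 mg/L.
Before the 3rd dose, 2 doses have been given. Superposition: Cmin = C₀·(f + f²).
≈ 2.765 × (0.0718 + 0.0052) ≈ 2.765 × 0.0770 ≈ 0.213 mg/L.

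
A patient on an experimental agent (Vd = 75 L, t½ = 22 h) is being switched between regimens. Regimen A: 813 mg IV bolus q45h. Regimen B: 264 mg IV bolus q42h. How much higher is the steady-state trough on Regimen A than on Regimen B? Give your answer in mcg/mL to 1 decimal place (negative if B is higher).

2.2 mcg/mL

Regimen A: f = (1/2)^(45/22) ≈ 0.2422; Cmin,ss = (813/75)·f/(1−f) ≈ 3.465 mcg/mL.
Regimen B: f = (1/2)^(42/22) ≈ 0.2663; Cmin,ss = (264/75)·f/(1−f) ≈ 1.278 mcg/mL.
Difference ≈ 3.465 − 1.278 ≈ 2.187 mcg/mL.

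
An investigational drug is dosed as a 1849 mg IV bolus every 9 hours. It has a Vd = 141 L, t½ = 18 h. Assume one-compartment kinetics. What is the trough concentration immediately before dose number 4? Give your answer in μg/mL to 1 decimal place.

f = (1/2)^(τ/t½) = (1/2)^(9/18) ≈ 0.7071.
C₀ = D/Vd = 1849/141 ≈ 13.113 μg/mL.
Before the 4th dose, 3 doses have been given. Superposition: Cmin = C₀·(f + f² + … + f^3).
≈ 13.113 × (0.7071 + 0.5000 + 0.3535) ≈ 13.113 × 1.5606 ≈ 20.464 μg/mL.

20.5 μg/mL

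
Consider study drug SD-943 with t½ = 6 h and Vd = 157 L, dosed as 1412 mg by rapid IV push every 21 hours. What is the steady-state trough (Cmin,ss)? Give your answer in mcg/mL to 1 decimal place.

k = ln2/t½ = ln2/6 ≈ 0.115525 h⁻¹; fraction remaining f = e^(−kτ) = e^(−0.115525×21) ≈ 0.0884.
Single-dose peak C₀ = D/Vd = 1412/157 ≈ 8.994 mcg/mL.
Steady-state trough Cmin,ss = C₀·f/(1−f) ≈ 8.994 × 0.0884/0.9116 ≈ 0.872 mcg/mL.

0.9 mcg/mL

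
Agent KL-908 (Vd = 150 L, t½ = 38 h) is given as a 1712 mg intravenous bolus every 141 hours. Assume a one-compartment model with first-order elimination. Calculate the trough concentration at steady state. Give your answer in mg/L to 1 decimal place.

0.9 mg/L

τ/t½ = 141/38 ≈ 3.7105, so fraction remaining f = (1/2)^(141/38) ≈ 0.0764.
Each bolus raises the concentration by D/Vd = 1712/150 ≈ 11.413 mg/L.
Steady-state trough Cmin,ss = C₀·f/(1−f) ≈ 11.413 × 0.0764/0.9236 ≈ 0.944 mg/L.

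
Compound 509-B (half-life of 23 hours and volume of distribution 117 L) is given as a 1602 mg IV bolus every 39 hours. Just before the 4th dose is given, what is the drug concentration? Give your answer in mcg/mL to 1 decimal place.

f = (1/2)^(τ/t½) = (1/2)^(39/23) ≈ 0.3087.
C₀ = D/Vd = 1602/117 ≈ 13.692 mcg/mL.
Before the 4th dose, 3 doses have been given. Superposition: Cmin = C₀·(f + f² + … + f^3).
≈ 13.692 × (0.3087 + 0.0953 + 0.0294) ≈ 13.692 × 0.4334 ≈ 5.934 mcg/mL.

5.9 mcg/mL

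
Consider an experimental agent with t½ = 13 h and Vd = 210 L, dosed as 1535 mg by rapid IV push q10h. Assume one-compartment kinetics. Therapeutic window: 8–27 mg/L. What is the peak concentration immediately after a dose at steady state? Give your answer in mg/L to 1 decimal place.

k = ln2/t½ = ln2/13 ≈ 0.053319 h⁻¹; fraction remaining f = e^(−kτ) = e^(−0.053319×10) ≈ 0.5867.
Accumulation ratio R = 1/(1 − f) ≈ 1/0.4133 ≈ 2.4195.
Each bolus raises the concentration by D/Vd = 1535/210 ≈ 7.310 mg/L.
Cmax,ss = C₀/(1 − f) ≈ 7.310/0.4133 ≈ 17.687 mg/L.
Peak 17.7 mg/L vs MTC 27 mg/L: below toxic threshold.

17.7 mg/L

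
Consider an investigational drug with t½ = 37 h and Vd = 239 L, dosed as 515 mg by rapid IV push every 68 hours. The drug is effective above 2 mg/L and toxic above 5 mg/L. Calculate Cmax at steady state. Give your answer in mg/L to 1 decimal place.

τ/t½ = 68/37 ≈ 1.8378, so fraction remaining f = (1/2)^(68/37) ≈ 0.2797.
Accumulation ratio R = 1/(1 − f) ≈ 1/0.7203 ≈ 1.3883.
Single-dose peak C₀ = D/Vd = 515/239 ≈ 2.155 mg/L.
Steady-state peak Cmax,ss = C₀·R ≈ 2.155 × 1.3883 ≈ 2.992 mg/L.
Peak 3.0 mg/L vs MTC 5 mg/L: below toxic threshold.

3.0 mg/L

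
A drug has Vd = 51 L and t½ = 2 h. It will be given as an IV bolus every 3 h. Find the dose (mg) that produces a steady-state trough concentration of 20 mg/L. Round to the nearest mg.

1865 mg

τ/t½ = 3/2 ≈ 1.5, so f = (1/2)^(3/2) ≈ 0.353553.
Cmin,ss = (D/Vd)·f/(1−f), so D = Cmin,ss·Vd·(1−f)/f.
D = 20 × 51 × (1−f)/f ≈ 20 × 51 × 1.82843 ≈ 1865.00 mg.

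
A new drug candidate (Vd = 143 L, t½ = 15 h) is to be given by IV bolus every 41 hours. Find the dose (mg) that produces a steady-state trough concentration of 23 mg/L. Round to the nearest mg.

18583 mg

τ/t½ = 41/15 ≈ 2.7333, so f = (1/2)^(41/15) ≈ 0.150378.
Cmin,ss = (D/Vd)·f/(1−f), so D = Cmin,ss·Vd·(1−f)/f.
D = 23 × 143 × (1−f)/f ≈ 23 × 143 × 5.64991 ≈ 18582.55 mg.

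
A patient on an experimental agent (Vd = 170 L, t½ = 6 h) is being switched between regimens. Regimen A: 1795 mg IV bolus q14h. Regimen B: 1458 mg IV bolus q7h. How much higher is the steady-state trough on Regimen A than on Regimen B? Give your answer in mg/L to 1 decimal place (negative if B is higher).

-4.3 mg/L

Regimen A: f = (1/2)^(14/6) ≈ 0.1984; Cmin,ss = (1795/170)·f/(1−f) ≈ 2.613 mg/L.
Regimen B: f = (1/2)^(7/6) ≈ 0.4454; Cmin,ss = (1458/170)·f/(1−f) ≈ 6.888 mg/L.
Difference ≈ 2.613 − 6.888 ≈ -4.275 mg/L.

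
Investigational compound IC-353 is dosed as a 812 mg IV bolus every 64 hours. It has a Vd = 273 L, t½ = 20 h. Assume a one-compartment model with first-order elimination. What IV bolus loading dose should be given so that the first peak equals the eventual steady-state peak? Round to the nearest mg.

911 mg

f = (1/2)^(64/20) ≈ 0.108819; accumulation ratio R = 1/(1−f) ≈ 1.12211.
Loading dose to hit Cmax,ss on first dose: D_load = D_maint·R ≈ 812 × 1.12211 ≈ 911.15 mg.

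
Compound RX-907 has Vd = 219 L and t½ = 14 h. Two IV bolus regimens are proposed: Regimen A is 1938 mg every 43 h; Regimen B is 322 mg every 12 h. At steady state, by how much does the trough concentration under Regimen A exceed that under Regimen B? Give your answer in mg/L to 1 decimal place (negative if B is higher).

Regimen A: f = (1/2)^(43/14) ≈ 0.1190; Cmin,ss = (1938/219)·f/(1−f) ≈ 1.195 mg/L.
Regimen B: f = (1/2)^(12/14) ≈ 0.5520; Cmin,ss = (322/219)·f/(1−f) ≈ 1.812 mg/L.
Difference ≈ 1.195 − 1.812 ≈ -0.617 mg/L.

-0.6 mg/L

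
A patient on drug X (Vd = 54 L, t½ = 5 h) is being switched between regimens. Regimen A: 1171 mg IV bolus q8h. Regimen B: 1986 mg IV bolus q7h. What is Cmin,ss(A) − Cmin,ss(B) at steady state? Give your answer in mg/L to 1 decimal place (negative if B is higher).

-11.8 mg/L

Regimen A: f = (1/2)^(8/5) ≈ 0.3299; Cmin,ss = (1171/54)·f/(1−f) ≈ 10.676 mg/L.
Regimen B: f = (1/2)^(7/5) ≈ 0.3789; Cmin,ss = (1986/54)·f/(1−f) ≈ 22.436 mg/L.
Difference ≈ 10.676 − 22.436 ≈ -11.760 mg/L.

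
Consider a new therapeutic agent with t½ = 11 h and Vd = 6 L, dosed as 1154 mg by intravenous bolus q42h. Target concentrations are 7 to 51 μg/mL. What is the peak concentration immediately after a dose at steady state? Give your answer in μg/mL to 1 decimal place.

Over one 42-h interval, 42/11 ≈ 3.8182 half-lives elapse, leaving f ≈ 0.0709 of each dose.
Accumulation ratio R = 1/(1 − f) ≈ 1/0.9291 ≈ 1.0763.
Single-dose peak C₀ = D/Vd = 1154/6 ≈ 192.333 μg/mL.
Steady-state peak Cmax,ss = C₀·R ≈ 192.333 × 1.0763 ≈ 207.008 μg/mL.
Peak 207.0 μg/mL vs MTC 51 μg/mL: exceeds toxic threshold.

207.0 μg/mL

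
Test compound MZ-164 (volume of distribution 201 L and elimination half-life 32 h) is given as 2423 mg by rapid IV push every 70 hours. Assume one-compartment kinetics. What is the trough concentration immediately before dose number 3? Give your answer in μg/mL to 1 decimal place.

3.2 μg/mL

f = (1/2)^(τ/t½) = (1/2)^(70/32) ≈ 0.2195.
C₀ = D/Vd = 2423/201 ≈ 12.055 μg/mL.
Before the 3rd dose, 2 doses have been given. Superposition: Cmin = C₀·(f + f²).
≈ 12.055 × (0.2195 + 0.0482) ≈ 12.055 × 0.2677 ≈ 3.227 μg/mL.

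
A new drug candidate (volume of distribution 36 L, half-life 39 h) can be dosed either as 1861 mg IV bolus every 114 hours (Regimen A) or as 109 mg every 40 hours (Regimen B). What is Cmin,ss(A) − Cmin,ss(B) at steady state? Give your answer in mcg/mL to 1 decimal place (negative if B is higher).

4.9 mcg/mL

Regimen A: f = (1/2)^(114/39) ≈ 0.1318; Cmin,ss = (1861/36)·f/(1−f) ≈ 7.848 mcg/mL.
Regimen B: f = (1/2)^(40/39) ≈ 0.4912; Cmin,ss = (109/36)·f/(1−f) ≈ 2.923 mcg/mL.
Difference ≈ 7.848 − 2.923 ≈ 4.925 mcg/mL.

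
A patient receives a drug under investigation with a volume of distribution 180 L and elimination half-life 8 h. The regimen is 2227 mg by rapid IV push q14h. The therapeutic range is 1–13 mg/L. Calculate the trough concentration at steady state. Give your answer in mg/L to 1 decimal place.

5.2 mg/L

Over one 14-h interval, 14/8 ≈ 1.75 half-lives elapse, leaving f ≈ 0.2973 of each dose.
At steady state, accumulation factor R = 1/(1 − e^(−kτ)) ≈ 1.4231.
Each bolus raises the concentration by D/Vd = 2227/180 ≈ 12.372 mg/L.
Cmax,ss = C₀/(1 − f) ≈ 12.372/0.7027 ≈ 17.606 mg/L.
One interval later, Cmin,ss = Cmax,ss·e^(−kτ) ≈ 17.606 × 0.2973 ≈ 5.234 mg/L.
Trough 5.2 mg/L vs MEC 1 mg/L: adequate.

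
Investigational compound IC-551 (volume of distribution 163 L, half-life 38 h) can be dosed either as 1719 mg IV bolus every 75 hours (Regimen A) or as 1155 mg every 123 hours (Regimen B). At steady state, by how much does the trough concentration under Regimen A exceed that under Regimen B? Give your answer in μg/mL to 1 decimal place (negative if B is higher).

Regimen A: f = (1/2)^(75/38) ≈ 0.2546; Cmin,ss = (1719/163)·f/(1−f) ≈ 3.602 μg/mL.
Regimen B: f = (1/2)^(123/38) ≈ 0.1061; Cmin,ss = (1155/163)·f/(1−f) ≈ 0.841 μg/mL.
Difference ≈ 3.602 − 0.841 ≈ 2.761 μg/mL.

2.8 μg/mL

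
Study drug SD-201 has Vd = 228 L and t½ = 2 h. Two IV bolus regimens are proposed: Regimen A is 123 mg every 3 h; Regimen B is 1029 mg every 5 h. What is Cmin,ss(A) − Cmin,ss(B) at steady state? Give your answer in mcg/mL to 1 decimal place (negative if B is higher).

-0.7 mcg/mL

Regimen A: f = (1/2)^(3/2) ≈ 0.3536; Cmin,ss = (123/228)·f/(1−f) ≈ 0.295 mcg/mL.
Regimen B: f = (1/2)^(5/2) ≈ 0.1768; Cmin,ss = (1029/228)·f/(1−f) ≈ 0.969 mcg/mL.
Difference ≈ 0.295 − 0.969 ≈ -0.674 mcg/mL.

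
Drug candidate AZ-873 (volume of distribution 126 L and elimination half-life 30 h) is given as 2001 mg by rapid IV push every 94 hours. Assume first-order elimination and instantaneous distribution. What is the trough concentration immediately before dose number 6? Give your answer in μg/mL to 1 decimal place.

f = (1/2)^(τ/t½) = (1/2)^(94/30) ≈ 0.1140.
C₀ = D/Vd = 2001/126 ≈ 15.881 μg/mL.
Before the 6th dose, 5 doses have been given. Superposition: Cmin = C₀·(f + f² + … + f^5).
≈ 15.881 × (0.1140 + 0.0130 + 0.0015 + 0.0002 + 0.0000) ≈ 15.881 × 0.1287 ≈ 2.044 μg/mL.

2.0 μg/mL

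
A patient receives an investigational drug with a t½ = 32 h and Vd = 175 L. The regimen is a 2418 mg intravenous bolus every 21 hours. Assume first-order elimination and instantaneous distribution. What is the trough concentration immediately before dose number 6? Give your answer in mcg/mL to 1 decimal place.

f = (1/2)^(τ/t½) = (1/2)^(21/32) ≈ 0.6345.
C₀ = D/Vd = 2418/175 ≈ 13.817 mcg/mL.
Before the 6th dose, 5 doses have been given. Superposition: Cmin = C₀·(f + f² + … + f^5).
≈ 13.817 × (0.6345 + 0.4026 + 0.2554 + 0.1621 + 0.1028) ≈ 13.817 × 1.5574 ≈ 21.519 mcg/mL.

21.5 mcg/mL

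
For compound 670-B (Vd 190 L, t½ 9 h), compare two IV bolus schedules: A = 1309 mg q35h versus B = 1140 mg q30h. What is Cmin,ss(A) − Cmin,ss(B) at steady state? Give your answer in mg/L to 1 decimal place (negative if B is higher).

-0.2 mg/L

Regimen A: f = (1/2)^(35/9) ≈ 0.0675; Cmin,ss = (1309/190)·f/(1−f) ≈ 0.499 mg/L.
Regimen B: f = (1/2)^(30/9) ≈ 0.0992; Cmin,ss = (1140/190)·f/(1−f) ≈ 0.661 mg/L.
Difference ≈ 0.499 − 0.661 ≈ -0.162 mg/L.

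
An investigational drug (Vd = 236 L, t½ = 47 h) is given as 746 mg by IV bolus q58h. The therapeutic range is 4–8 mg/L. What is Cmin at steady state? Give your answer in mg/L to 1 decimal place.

2.3 mg/L

k = ln2/t½ = ln2/47 ≈ 0.014748 h⁻¹; fraction remaining f = e^(−kτ) = e^(−0.014748×58) ≈ 0.4251.
Single-dose peak C₀ = D/Vd = 746/236 ≈ 3.161 mg/L.
Steady-state trough Cmin,ss = C₀·f/(1−f) ≈ 3.161 × 0.4251/0.5749 ≈ 2.337 mg/L.
Trough 2.3 mg/L vs MEC 4 mg/L: subtherapeutic.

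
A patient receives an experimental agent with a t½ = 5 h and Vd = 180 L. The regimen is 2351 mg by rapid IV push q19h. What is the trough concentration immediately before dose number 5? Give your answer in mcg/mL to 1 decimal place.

1.0 mcg/mL

f = (1/2)^(τ/t½) = (1/2)^(19/5) ≈ 0.0718.
C₀ = D/Vd = 2351/180 ≈ 13.061 mcg/mL.
Before the 5th dose, 4 doses have been given. Superposition: Cmin = C₀·(f + f² + … + f^4).
≈ 13.061 × (0.0718 + 0.0052 + 0.0004 + 0.0000) ≈ 13.061 × 0.0774 ≈ 1.011 mcg/mL.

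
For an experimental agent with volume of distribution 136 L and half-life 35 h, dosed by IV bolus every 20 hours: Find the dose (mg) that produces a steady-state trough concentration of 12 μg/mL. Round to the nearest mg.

793 mg

τ/t½ = 20/35 ≈ 0.57143, so f = (1/2)^(20/35) ≈ 0.672950.
Cmin,ss = (D/Vd)·f/(1−f), so D = Cmin,ss·Vd·(1−f)/f.
D = 12 × 136 × (1−f)/f ≈ 12 × 136 × 0.48599 ≈ 793.14 mg.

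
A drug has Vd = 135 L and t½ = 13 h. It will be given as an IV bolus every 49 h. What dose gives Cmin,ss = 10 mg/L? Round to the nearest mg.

τ/t½ = 49/13 ≈ 3.7692, so f = (1/2)^(49/13) ≈ 0.073341.
Cmin,ss = (D/Vd)·f/(1−f), so D = Cmin,ss·Vd·(1−f)/f.
D = 10 × 135 × (1−f)/f ≈ 10 × 135 × 12.63494 ≈ 17057.17 mg.

17057 mg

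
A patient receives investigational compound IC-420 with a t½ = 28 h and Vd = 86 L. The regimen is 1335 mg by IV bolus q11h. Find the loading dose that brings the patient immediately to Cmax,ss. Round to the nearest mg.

5600 mg

f = (1/2)^(11/28) ≈ 0.761620; accumulation ratio R = 1/(1−f) ≈ 4.19498.
Loading dose to hit Cmax,ss on first dose: D_load = D_maint·R ≈ 1335 × 4.19498 ≈ 5600.30 mg.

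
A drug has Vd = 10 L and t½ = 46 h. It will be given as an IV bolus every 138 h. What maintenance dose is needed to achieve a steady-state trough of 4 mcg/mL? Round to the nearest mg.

280 mg

τ/t½ = 138/46 ≈ 3, so f = (1/2)^(138/46) ≈ 0.125000.
Cmin,ss = (D/Vd)·f/(1−f), so D = Cmin,ss·Vd·(1−f)/f.
D = 4 × 10 × (1−f)/f ≈ 4 × 10 × 7.00000 ≈ 280.00 mg.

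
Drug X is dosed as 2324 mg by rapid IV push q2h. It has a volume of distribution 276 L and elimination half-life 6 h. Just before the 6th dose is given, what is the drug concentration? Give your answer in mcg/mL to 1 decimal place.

22.2 mcg/mL

f = (1/2)^(τ/t½) = (1/2)^(2/6) ≈ 0.7937.
C₀ = D/Vd = 2324/276 ≈ 8.420 mcg/mL.
Before the 6th dose, 5 doses have been given. Superposition: Cmin = C₀·(f + f² + … + f^5).
≈ 8.420 × (0.7937 + 0.6300 + 0.5000 + 0.3968 + 0.3150) ≈ 8.420 × 2.6355 ≈ 22.191 mcg/mL.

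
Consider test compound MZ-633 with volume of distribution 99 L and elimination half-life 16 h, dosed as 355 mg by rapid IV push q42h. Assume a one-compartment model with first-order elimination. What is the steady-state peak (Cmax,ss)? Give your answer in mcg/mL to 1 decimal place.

4.3 mcg/mL

τ/t½ = 42/16 ≈ 2.625, so fraction remaining f = (1/2)^(42/16) ≈ 0.1621.
Accumulation ratio R = 1/(1 − f) ≈ 1/0.8379 ≈ 1.1935.
Each bolus raises the concentration by D/Vd = 355/99 ≈ 3.586 mcg/mL.
Cmax,ss = C₀/(1 − f) ≈ 3.586/0.8379 ≈ 4.280 mcg/mL.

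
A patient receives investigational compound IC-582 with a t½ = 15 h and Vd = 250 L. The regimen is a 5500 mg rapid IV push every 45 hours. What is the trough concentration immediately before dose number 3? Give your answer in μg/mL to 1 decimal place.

f = (1/2)^(τ/t½) = (1/2)^(45/15) ≈ 0.1250.
C₀ = D/Vd = 5500/250 ≈ 22.000 μg/mL.
Before the 3rd dose, 2 doses have been given. Superposition: Cmin = C₀·(f + f²).
≈ 22.000 × (0.1250 + 0.0156) ≈ 22.000 × 0.1406 ≈ 3.093 μg/mL.

3.1 μg/mL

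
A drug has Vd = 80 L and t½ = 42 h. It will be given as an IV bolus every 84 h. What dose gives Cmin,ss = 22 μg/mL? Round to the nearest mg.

τ/t½ = 84/42 ≈ 2, so f = (1/2)^(84/42) ≈ 0.250000.
Cmin,ss = (D/Vd)·f/(1−f), so D = Cmin,ss·Vd·(1−f)/f.
D = 22 × 80 × (1−f)/f ≈ 22 × 80 × 3.00000 ≈ 5280.00 mg.

5280 mg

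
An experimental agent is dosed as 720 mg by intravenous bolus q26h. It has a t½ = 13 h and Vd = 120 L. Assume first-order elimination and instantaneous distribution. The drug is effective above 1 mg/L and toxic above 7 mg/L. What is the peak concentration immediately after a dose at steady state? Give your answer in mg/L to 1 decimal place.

The dosing interval is 2 half-lives, so f = 2^(−2) = 0.25.
Accumulation ratio R = 1/(1 − f) = 1/0.75 = 4/3.
Single-dose peak C₀ = D/Vd = 720/120 = 6 mg/L.
Steady-state peak Cmax,ss = C₀·R = 6 × 4/3 ≈ 8.000 mg/L.
Peak 8.0 mg/L vs MTC 7 mg/L: exceeds toxic threshold.

8.0 mg/L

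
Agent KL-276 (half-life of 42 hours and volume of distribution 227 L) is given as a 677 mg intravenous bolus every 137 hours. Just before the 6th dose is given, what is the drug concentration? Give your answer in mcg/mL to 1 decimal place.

f = (1/2)^(τ/t½) = (1/2)^(137/42) ≈ 0.1042.
C₀ = D/Vd = 677/227 ≈ 2.982 mcg/mL.
Before the 6th dose, 5 doses have been given. Superposition: Cmin = C₀·(f + f² + … + f^5).
≈ 2.982 × (0.1042 + 0.0109 + 0.0011 + 0.0001 + 0.0000) ≈ 2.982 × 0.1163 ≈ 0.347 mcg/mL.

0.3 mcg/mL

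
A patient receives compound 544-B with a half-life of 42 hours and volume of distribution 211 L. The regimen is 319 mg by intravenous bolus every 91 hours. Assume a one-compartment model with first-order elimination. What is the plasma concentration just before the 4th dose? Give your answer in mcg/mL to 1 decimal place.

f = (1/2)^(τ/t½) = (1/2)^(91/42) ≈ 0.2227.
C₀ = D/Vd = 319/211 ≈ 1.512 mcg/mL.
Before the 4th dose, 3 doses have been given. Superposition: Cmin = C₀·(f + f² + … + f^3).
≈ 1.512 × (0.2227 + 0.0496 + 0.0110) ≈ 1.512 × 0.2833 ≈ 0.428 mcg/mL.

0.4 mcg/mL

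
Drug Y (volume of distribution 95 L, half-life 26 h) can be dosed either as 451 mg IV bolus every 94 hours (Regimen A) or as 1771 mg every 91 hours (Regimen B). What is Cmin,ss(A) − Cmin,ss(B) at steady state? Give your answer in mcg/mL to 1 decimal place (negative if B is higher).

Regimen A: f = (1/2)^(94/26) ≈ 0.0816; Cmin,ss = (451/95)·f/(1−f) ≈ 0.422 mcg/mL.
Regimen B: f = (1/2)^(91/26) ≈ 0.0884; Cmin,ss = (1771/95)·f/(1−f) ≈ 1.808 mcg/mL.
Difference ≈ 0.422 − 1.808 ≈ -1.386 mcg/mL.

-1.4 mcg/mL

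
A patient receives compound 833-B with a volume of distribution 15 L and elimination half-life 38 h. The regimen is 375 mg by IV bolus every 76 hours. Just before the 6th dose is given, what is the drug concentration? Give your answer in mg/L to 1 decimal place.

8.3 mg/L

f = (1/2)^(τ/t½) = (1/2)^(76/38) ≈ 0.2500.
C₀ = D/Vd = 375/15 ≈ 25.000 mg/L.
Before the 6th dose, 5 doses have been given. Superposition: Cmin = C₀·(f + f² + … + f^5).
≈ 25.000 × (0.2500 + 0.0625 + 0.0156 + 0.0039 + 0.0010) ≈ 25.000 × 0.3330 ≈ 8.325 mg/L.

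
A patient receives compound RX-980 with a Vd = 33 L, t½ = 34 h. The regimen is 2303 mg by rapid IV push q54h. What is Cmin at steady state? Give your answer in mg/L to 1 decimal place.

34.8 mg/L

τ/t½ = 54/34 ≈ 1.5882, so fraction remaining f = (1/2)^(54/34) ≈ 0.3326.
At steady state, accumulation factor R = 1/(1 − e^(−kτ)) ≈ 1.4984.
Single-dose peak C₀ = D/Vd = 2303/33 ≈ 69.788 mg/L.
Steady-state peak Cmax,ss = C₀·R ≈ 69.788 × 1.4984 ≈ 104.570 mg/L.
Steady-state trough Cmin,ss = Cmax,ss·f ≈ 104.570 × 0.3326 ≈ 34.780 mg/L.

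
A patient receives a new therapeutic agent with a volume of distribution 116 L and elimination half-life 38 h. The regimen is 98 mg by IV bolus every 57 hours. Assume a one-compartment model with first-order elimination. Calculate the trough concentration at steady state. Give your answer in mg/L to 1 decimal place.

0.5 mg/L

τ/t½ = 57/38 ≈ 1.5, so fraction remaining f = (1/2)^(57/38) ≈ 0.3536.
At steady state, accumulation factor R = 1/(1 − e^(−kτ)) ≈ 1.5470.
Each bolus raises the concentration by D/Vd = 98/116 ≈ 0.845 mg/L.
Steady-state peak Cmax,ss = C₀·R ≈ 0.845 × 1.5470 ≈ 1.307 mg/L.
Steady-state trough Cmin,ss = Cmax,ss·f ≈ 1.307 × 0.3536 ≈ 0.462 mg/L.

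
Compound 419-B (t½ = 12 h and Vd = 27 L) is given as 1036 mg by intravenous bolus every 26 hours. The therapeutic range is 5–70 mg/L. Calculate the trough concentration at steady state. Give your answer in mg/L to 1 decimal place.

11.0 mg/L

k = ln2/t½ = ln2/12 ≈ 0.057762 h⁻¹; fraction remaining f = e^(−kτ) = e^(−0.057762×26) ≈ 0.2227.
Each bolus raises the concentration by D/Vd = 1036/27 ≈ 38.370 mg/L.
Steady-state trough Cmin,ss = C₀·f/(1−f) ≈ 38.370 × 0.2227/0.7773 ≈ 10.993 mg/L.
Trough 11.0 mg/L vs MEC 5 mg/L: adequate.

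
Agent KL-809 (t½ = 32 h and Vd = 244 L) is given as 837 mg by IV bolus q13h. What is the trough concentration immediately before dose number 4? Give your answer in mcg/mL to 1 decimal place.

6.0 mcg/mL

f = (1/2)^(τ/t½) = (1/2)^(13/32) ≈ 0.7546.
C₀ = D/Vd = 837/244 ≈ 3.430 mcg/mL.
Before the 4th dose, 3 doses have been given. Superposition: Cmin = C₀·(f + f² + … + f^3).
≈ 3.430 × (0.7546 + 0.5694 + 0.4297) ≈ 3.430 × 1.7537 ≈ 6.015 mcg/mL.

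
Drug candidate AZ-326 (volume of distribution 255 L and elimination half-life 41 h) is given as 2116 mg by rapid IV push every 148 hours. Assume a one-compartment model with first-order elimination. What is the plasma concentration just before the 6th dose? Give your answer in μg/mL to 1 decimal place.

0.7 μg/mL

f = (1/2)^(τ/t½) = (1/2)^(148/41) ≈ 0.0819.
C₀ = D/Vd = 2116/255 ≈ 8.298 μg/mL.
Before the 6th dose, 5 doses have been given. Superposition: Cmin = C₀·(f + f² + … + f^5).
≈ 8.298 × (0.0819 + 0.0067 + 0.0005 + 0.0000 + 0.0000) ≈ 8.298 × 0.0891 ≈ 0.739 μg/mL.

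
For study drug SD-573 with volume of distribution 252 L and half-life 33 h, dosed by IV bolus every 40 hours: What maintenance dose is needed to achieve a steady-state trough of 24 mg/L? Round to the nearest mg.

τ/t½ = 40/33 ≈ 1.2121, so f = (1/2)^(40/33) ≈ 0.431634.
Cmin,ss = (D/Vd)·f/(1−f), so D = Cmin,ss·Vd·(1−f)/f.
D = 24 × 252 × (1−f)/f ≈ 24 × 252 × 1.31678 ≈ 7963.89 mg.

7964 mg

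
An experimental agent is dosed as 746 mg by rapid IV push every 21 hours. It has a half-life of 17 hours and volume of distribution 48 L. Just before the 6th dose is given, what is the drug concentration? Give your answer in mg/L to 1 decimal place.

11.3 mg/L

f = (1/2)^(τ/t½) = (1/2)^(21/17) ≈ 0.4248.
C₀ = D/Vd = 746/48 ≈ 15.542 mg/L.
Before the 6th dose, 5 doses have been given. Superposition: Cmin = C₀·(f + f² + … + f^5).
≈ 15.542 × (0.4248 + 0.1805 + 0.0767 + 0.0326 + 0.0138) ≈ 15.542 × 0.7284 ≈ 11.321 mg/L.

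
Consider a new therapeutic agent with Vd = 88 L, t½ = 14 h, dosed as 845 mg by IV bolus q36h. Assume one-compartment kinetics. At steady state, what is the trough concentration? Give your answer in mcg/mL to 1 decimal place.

1.9 mcg/mL

τ/t½ = 36/14 ≈ 2.5714, so fraction remaining f = (1/2)^(36/14) ≈ 0.1682.
At steady state, accumulation factor R = 1/(1 − e^(−kτ)) ≈ 1.2022.
Single-dose peak C₀ = D/Vd = 845/88 ≈ 9.602 mcg/mL.
Steady-state peak Cmax,ss = C₀·R ≈ 9.602 × 1.2022 ≈ 11.544 mcg/mL.
One interval later, Cmin,ss = Cmax,ss·e^(−kτ) ≈ 11.544 × 0.1682 ≈ 1.942 mcg/mL.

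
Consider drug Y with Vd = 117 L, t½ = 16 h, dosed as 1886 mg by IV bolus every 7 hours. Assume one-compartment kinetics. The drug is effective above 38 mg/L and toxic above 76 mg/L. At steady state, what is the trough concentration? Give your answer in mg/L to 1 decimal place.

τ/t½ = 7/16 ≈ 0.4375, so fraction remaining f = (1/2)^(7/16) ≈ 0.7384.
Accumulation ratio R = 1/(1 − f) ≈ 1/0.2616 ≈ 3.8226.
Each bolus raises the concentration by D/Vd = 1886/117 ≈ 16.120 mg/L.
Steady-state peak Cmax,ss = C₀·R ≈ 16.120 × 3.8226 ≈ 61.620 mg/L.
One interval later, Cmin,ss = Cmax,ss·e^(−kτ) ≈ 61.620 × 0.7384 ≈ 45.500 mg/L.
Trough 45.5 mg/L vs MEC 38 mg/L: adequate.

45.5 mg/L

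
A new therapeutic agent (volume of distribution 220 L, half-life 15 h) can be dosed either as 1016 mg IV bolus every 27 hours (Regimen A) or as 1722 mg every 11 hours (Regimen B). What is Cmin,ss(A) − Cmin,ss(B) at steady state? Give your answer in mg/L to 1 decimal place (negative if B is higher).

Regimen A: f = (1/2)^(27/15) ≈ 0.2872; Cmin,ss = (1016/220)·f/(1−f) ≈ 1.861 mg/L.
Regimen B: f = (1/2)^(11/15) ≈ 0.6015; Cmin,ss = (1722/220)·f/(1−f) ≈ 11.815 mg/L.
Difference ≈ 1.861 − 11.815 ≈ -9.954 mg/L.

-10.0 mg/L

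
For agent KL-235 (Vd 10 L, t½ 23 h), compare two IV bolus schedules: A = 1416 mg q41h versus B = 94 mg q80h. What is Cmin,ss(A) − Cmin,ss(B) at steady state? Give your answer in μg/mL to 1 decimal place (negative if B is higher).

Regimen A: f = (1/2)^(41/23) ≈ 0.2907; Cmin,ss = (1416/10)·f/(1−f) ≈ 58.033 μg/mL.
Regimen B: f = (1/2)^(80/23) ≈ 0.0897; Cmin,ss = (94/10)·f/(1−f) ≈ 0.926 μg/mL.
Difference ≈ 58.033 − 0.926 ≈ 57.107 μg/mL.

57.1 μg/mL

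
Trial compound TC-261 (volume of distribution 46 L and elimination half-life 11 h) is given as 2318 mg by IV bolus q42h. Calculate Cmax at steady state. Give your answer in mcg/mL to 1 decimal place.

k = ln2/t½ = ln2/11 ≈ 0.063013 h⁻¹; fraction remaining f = e^(−kτ) = e^(−0.063013×42) ≈ 0.0709.
Accumulation ratio R = 1/(1 − f) ≈ 1/0.9291 ≈ 1.0763.
Each bolus raises the concentration by D/Vd = 2318/46 ≈ 50.391 mcg/mL.
Cmax,ss = C₀/(1 − f) ≈ 50.391/0.9291 ≈ 54.236 mcg/mL.

54.2 mcg/mL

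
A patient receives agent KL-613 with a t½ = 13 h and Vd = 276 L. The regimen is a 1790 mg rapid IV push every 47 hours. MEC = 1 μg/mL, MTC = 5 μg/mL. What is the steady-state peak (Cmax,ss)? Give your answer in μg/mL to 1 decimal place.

7.1 μg/mL

k = ln2/t½ = ln2/13 ≈ 0.053319 h⁻¹; fraction remaining f = e^(−kτ) = e^(−0.053319×47) ≈ 0.0816.
At steady state, accumulation factor R = 1/(1 − e^(−kτ)) ≈ 1.0889.
Single-dose peak C₀ = D/Vd = 1790/276 ≈ 6.486 μg/mL.
Steady-state peak Cmax,ss = C₀·R ≈ 6.486 × 1.0889 ≈ 7.063 μg/mL.
Peak 7.1 μg/mL vs MTC 5 μg/mL: exceeds toxic threshold.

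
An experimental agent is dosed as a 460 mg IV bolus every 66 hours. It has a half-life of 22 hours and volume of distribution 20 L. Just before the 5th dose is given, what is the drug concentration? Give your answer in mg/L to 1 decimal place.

3.3 mg/L

f = (1/2)^(τ/t½) = (1/2)^(66/22) ≈ 0.1250.
C₀ = D/Vd = 460/20 ≈ 23.000 mg/L.
Before the 5th dose, 4 doses have been given. Superposition: Cmin = C₀·(f + f² + … + f^4).
≈ 23.000 × (0.1250 + 0.0156 + 0.0020 + 0.0002) ≈ 23.000 × 0.1428 ≈ 3.284 mg/L.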